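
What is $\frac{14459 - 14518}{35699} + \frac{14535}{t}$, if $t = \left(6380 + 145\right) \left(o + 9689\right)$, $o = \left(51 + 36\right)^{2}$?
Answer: $- \frac{4693497}{3080466710} \approx -0.0015236$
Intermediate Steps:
$o = 7569$ ($o = 87^{2} = 7569$)
$t = 112608450$ ($t = \left(6380 + 145\right) \left(7569 + 9689\right) = 6525 \cdot 17258 = 112608450$)
$\frac{14459 - 14518}{35699} + \frac{14535}{t} = \frac{14459 - 14518}{35699} + \frac{14535}{112608450} = \left(14459 - 14518\right) \frac{1}{35699} + 14535 \cdot \frac{1}{112608450} = \left(-59\right) \frac{1}{35699} + \frac{323}{2502410} = - \frac{59}{35699} + \frac{323}{2502410} = - \frac{4693497}{3080466710}$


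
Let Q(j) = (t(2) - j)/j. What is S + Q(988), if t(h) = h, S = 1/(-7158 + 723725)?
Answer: -353267037/353984098 ≈ -0.99797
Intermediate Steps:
S = 1/716567 ≈ 1.3955e-6
Q(j) = (2 - j)/j
S + Q(988) = 1/716567 + (2 - 1*988)/988 = 1/716567 + (2 - 988)/988 = 1/716567 + (1/988)*(-986) = 1/716567 - 493/494 = -353267037/353984098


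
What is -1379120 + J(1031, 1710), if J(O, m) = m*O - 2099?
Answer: 381791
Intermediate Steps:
J(O, m) = -2099 + O*m (J(O, m) = O*m - 2099 = -2099 + O*m)
-1379120 + J(1031, 1710) = -1379120 + (-2099 + 1031*1710) = -1379120 + (-2099 + 1763010) = -1379120 + 1760911 = 381791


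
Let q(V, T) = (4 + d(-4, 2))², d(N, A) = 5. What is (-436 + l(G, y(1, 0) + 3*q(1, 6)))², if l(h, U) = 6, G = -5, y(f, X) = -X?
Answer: 184900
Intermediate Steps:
q(V, T) = 81 (q(V, T) = (4 + 5)² = 9² = 81)
(-436 + l(G, y(1, 0) + 3*q(1, 6)))² = (-436 + 6)² = (-430)² = 184900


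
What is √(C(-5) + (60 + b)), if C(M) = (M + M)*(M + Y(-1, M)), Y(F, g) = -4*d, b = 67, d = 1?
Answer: √217 ≈ 14.731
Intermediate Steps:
Y(F, g) = -4 (Y(F, g) = -4*1 = -4)
C(M) = 2*M*(-4 + M) (C(M) = (M + M)*(M - 4) = (2*M)*(-4 + M) = 2*M*(-4 + M))
√(C(-5) + (60 + b)) = √(2*(-5)*(-4 - 5) + (60 + 67)) = √(2*(-5)*(-9) + 127) = √(90 + 127) = √217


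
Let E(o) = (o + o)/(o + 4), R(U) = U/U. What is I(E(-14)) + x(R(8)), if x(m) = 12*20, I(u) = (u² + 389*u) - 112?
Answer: 30626/25 ≈ 1225.0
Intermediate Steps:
R(U) = 1
E(o) = 2*o/(4 + o) (E(o) = (2*o)/(4 + o) = 2*o/(4 + o))
I(u) = -112 + u² + 389*u
x(m) = 240
I(E(-14)) + x(R(8)) = (-112 + (2*(-14)/(4 - 14))² + 389*(2*(-14)/(4 - 14))) + 240 = (-112 + (2*(-14)/(-10))² + 389*(2*(-14)/(-10))) + 240 = (-112 + (2*(-14)*(-⅒))² + 389*(2*(-14)*(-⅒))) + 240 = (-112 + (14/5)² + 389*(14/5)) + 240 = (-112 + 196/25 + 5446/5) + 240 = 24626/25 + 240 = 30626/25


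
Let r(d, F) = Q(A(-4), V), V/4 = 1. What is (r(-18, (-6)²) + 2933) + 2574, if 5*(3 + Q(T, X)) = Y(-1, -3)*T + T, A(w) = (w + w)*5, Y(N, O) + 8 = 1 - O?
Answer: 5528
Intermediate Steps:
V = 4 (V = 4*1 = 4)
Y(N, O) = -7 - O (Y(N, O) = -8 + (1 - O) = -7 - O)
A(w) = 10*w (A(w) = (2*w)*5 = 10*w)
Q(T, X) = -3 - 3*T/5 (Q(T, X) = -3 + ((-7 - 1*(-3))*T + T)/5 = -3 + ((-7 + 3)*T + T)/5 = -3 + (-4*T + T)/5 = -3 + (-3*T)/5 = -3 - 3*T/5)
r(d, F) = 21 (r(d, F) = -3 - 6*(-4) = -3 - ⅗*(-40) = -3 + 24 = 21)
(r(-18, (-6)²) + 2933) + 2574 = (21 + 2933) + 2574 = 2954 + 2574 = 5528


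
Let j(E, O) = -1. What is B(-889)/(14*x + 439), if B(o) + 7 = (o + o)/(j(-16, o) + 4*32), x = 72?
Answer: -21/1447 ≈ -0.014513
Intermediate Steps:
B(o) = -7 + 2*o/127 (B(o) = -7 + (o + o)/(-1 + 4*32) = -7 + (2*o)/(-1 + 128) = -7 + (2*o)/127 = -7 + (2*o)*(1/127) = -7 + 2*o/127)
B(-889)/(14*x + 439) = (-7 + (2/127)*(-889))/(14*72 + 439) = (-7 - 14)/(1008 + 439) = -21/1447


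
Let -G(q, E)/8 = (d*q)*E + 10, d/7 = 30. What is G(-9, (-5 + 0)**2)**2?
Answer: 142823526400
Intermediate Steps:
d = 210 (d = 7*30 = 210)
G(q, E) = -80 - 1680*E*q (G(q, E) = -8*((210*q)*E + 10) = -8*(210*E*q + 10) = -8*(10 + 210*E*q) = -80 - 1680*E*q)
G(-9, (-5 + 0)**2)**2 = (-80 - 1680*(-5 + 0)**2*(-9))**2 = (-80 - 1680*(-5)**2*(-9))**2 = (-80 - 1680*25*(-9))**2 = (-80 + 378000)**2 = 377920**2 = 142823526400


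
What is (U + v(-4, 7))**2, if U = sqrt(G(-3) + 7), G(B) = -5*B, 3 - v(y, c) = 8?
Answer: (5 - sqrt(22))**2 ≈ 0.095842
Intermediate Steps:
v(y, c) = -5 (v(y, c) = 3 - 1*8 = 3 - 8 = -5)
U = sqrt(22) (U = sqrt(-5*(-3) + 7) = sqrt(15 + 7) = sqrt(22) ≈ 4.6904)
(U + v(-4, 7))**2 = (sqrt(22) - 5)**2 = (-5 + sqrt(22))**2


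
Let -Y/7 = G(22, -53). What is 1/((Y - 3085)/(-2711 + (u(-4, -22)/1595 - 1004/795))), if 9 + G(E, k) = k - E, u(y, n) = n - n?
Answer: 2156249/1985115 ≈ 1.0862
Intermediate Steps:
u(y, n) = 0
G(E, k) = -9 + k - E (G(E, k) = -9 + (k - E) = -9 + k - E)
Y = 588 (Y = -7*(-9 - 53 - 1*22) = -7*(-9 - 53 - 22) = -7*(-84) = 588)
1/((Y - 3085)/(-2711 + (u(-4, -22)/1595 - 1004/795))) = 1/((588 - 3085)/(-2711 + (0/1595 - 1004/795))) = 1/(-2497/(-2711 + (0*(1/1595) - 1004*1/795))) = 1/(-2497/(-2711 + (0 - 1004/795))) = 1/(-2497/(-2711 - 1004/795)) = 1/(-2497/(-2156249/795)) = 1/(-2497*(-795/2156249)) = 1/(1985115/2156249) = 2156249/1985115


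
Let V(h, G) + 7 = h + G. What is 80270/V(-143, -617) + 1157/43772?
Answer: -3512691021/33573124 ≈ -104.63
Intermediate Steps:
V(h, G) = -7 + G + h (V(h, G) = -7 + (h + G) = -7 + (G + h) = -7 + G + h)
80270/V(-143, -617) + 1157/43772 = 80270/(-7 - 617 - 143) + 1157/43772 = 80270/(-767) + 1157*(1/43772) = 80270*(-1/767) + 1157/43772 = -80270/767 + 1157/43772 = -3512691021/33573124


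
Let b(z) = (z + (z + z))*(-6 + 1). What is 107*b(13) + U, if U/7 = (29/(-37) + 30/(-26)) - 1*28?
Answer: -10136865/481 ≈ -21075.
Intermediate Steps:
U = -100800/481 (U = 7*((29/(-37) + 30/(-26)) - 1*28) = 7*((29*(-1/37) + 30*(-1/26)) - 28) = 7*((-29/37 - 15/13) - 28) = 7*(-932/481 - 28) = 7*(-14400/481) = -100800/481 ≈ -209.56)
b(z) = -15*z (b(z) = (z + 2*z)*(-5) = (3*z)*(-5) = -15*z)
107*b(13) + U = 107*(-15*13) - 100800/481 = 107*(-195) - 100800/481 = -20865 - 100800/481 = -10136865/481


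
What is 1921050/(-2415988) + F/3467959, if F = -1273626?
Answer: -4869593884719/4189273664246 ≈ -1.1624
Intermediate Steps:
1921050/(-2415988) + F/3467959 = 1921050/(-2415988) - 1273626/3467959 = 1921050*(-1/2415988) - 1273626*1/3467959 = -960525/1207994 - 1273626/3467959 = -4869593884719/4189273664246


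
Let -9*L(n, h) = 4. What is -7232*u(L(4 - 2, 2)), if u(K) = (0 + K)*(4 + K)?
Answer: 925696/81 ≈ 11428.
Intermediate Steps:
L(n, h) = -4/9 (L(n, h) = -⅑*4 = -4/9)
u(K) = K*(4 + K)
-7232*u(L(4 - 2, 2)) = -(-28928)*(4 - 4/9)/9 = -(-28928)*32/(9*9) = -7232*(-128/81) = 925696/81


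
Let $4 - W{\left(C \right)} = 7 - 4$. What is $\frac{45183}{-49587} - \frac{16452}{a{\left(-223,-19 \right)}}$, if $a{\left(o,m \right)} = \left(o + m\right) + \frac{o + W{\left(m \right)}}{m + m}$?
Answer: $\frac{5099188345}{74165623} \approx 68.754$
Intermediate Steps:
$W{\left(C \right)} = 1$ ($W{\left(C \right)} = 4 - \left(7 - 4\right) = 4 - 3 = 1$)
$a{\left(o,m \right)} = m + o + \frac{1 + o}{2 m}$ ($a{\left(o,m \right)} = \left(o + m\right) + \frac{o + 1}{m + m} = \left(m + o\right) + \frac{1 + o}{2 m} = m + o + \frac{1 + o}{2 m}$)
$\frac{45183}{-49587} - \frac{16452}{a{\left(-223,-19 \right)}} = \frac{45183}{-49587} - \frac{16452}{\frac{1}{2} \frac{1}{-19} \left(1 - 223 + 2 \left(-19\right) \left(-19 - 223\right)\right)} = 45183 \left(- \frac{1}{49587}\right) - \frac{16452}{\frac{1}{2} \left(- \frac{1}{19}\right) \left(1 - 223 + 2 \left(-19\right) \left(-242\right)\right)} = - \frac{15061}{16529} - \frac{16452}{\frac{1}{2} \left(- \frac{1}{19}\right) \left(1 - 223 + 9196\right)} = - \frac{15061}{16529} - \frac{16452}{\frac{1}{2} \left(- \frac{1}{19}\right) 8974} = - \frac{15061}{16529} - \frac{16452}{- \frac{4487}{19}} = - \frac{15061}{16529} - - \frac{312588}{4487} = - \frac{15061}{16529} + \frac{312588}{4487} = \frac{5099188345}{74165623}$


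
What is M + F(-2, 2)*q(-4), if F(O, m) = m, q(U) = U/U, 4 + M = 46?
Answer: 44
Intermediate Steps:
M = 42 (M = -4 + 46 = 42)
q(U) = 1
M + F(-2, 2)*q(-4) = 42 + 2*1 = 42 + 2 = 44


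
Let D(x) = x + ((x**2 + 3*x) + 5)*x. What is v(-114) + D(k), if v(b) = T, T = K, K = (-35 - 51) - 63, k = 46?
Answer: 103811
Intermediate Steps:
K = -149 (K = -86 - 63 = -149)
T = -149
v(b) = -149
D(x) = x + x*(5 + x**2 + 3*x) (D(x) = x + (5 + x**2 + 3*x)*x = x + x*(5 + x**2 + 3*x))
v(-114) + D(k) = -149 + 46*(6 + 46**2 + 3*46) = -149 + 46*(6 + 2116 + 138) = -149 + 46*2260 = -149 + 103960 = 103811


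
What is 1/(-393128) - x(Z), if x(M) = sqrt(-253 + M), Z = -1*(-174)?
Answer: -1/393128 - I*sqrt(79) ≈ -2.5437e-6 - 8.8882*I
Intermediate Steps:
Z = 174
1/(-393128) - x(Z) = 1/(-393128) - sqrt(-253 + 174) = -1/393128 - sqrt(-79) = -1/393128 - I*sqrt(79)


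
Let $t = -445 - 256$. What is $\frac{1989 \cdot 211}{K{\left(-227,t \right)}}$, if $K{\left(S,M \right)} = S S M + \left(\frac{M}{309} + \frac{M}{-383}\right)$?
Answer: $- \frac{49667750613}{4274910148537} \approx -0.011618$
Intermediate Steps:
$t = -701$ ($t = -445 - 256 = -701$)
$K{\left(S,M \right)} = \frac{74 M}{118347} + M S^{2}$ ($K{\left(S,M \right)} = S^{2} M + \left(M \frac{1}{309} + M \left(- \frac{1}{383}\right)\right) = M S^{2} + \left(\frac{M}{309} - \frac{M}{383}\right) = M S^{2} + \frac{74 M}{118347} = \frac{74 M}{118347} + M S^{2}$)
$\frac{1989 \cdot 211}{K{\left(-227,t \right)}} = \frac{1989 \cdot 211}{\frac{1}{118347} \left(-701\right) \left(74 + 118347 \left(-227\right)^{2}\right)} = \frac{419679}{\frac{1}{118347} \left(-701\right) \left(74 + 118347 \cdot 51529\right)} = \frac{419679}{\frac{1}{118347} \left(-701\right) \left(74 + 6098302563\right)} = \frac{419679}{\frac{1}{118347} \left(-701\right) 6098302637} = \frac{419679}{- \frac{4274910148537}{118347}} = 419679 \left(- \frac{118347}{4274910148537}\right) = - \frac{49667750613}{4274910148537}$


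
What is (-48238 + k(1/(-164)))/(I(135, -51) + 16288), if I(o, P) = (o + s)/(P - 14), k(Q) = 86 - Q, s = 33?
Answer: -513300255/173602528 ≈ -2.9568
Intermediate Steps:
I(o, P) = (33 + o)/(-14 + P) (I(o, P) = (o + 33)/(P - 14) = (33 + o)/(-14 + P))
(-48238 + k(1/(-164)))/(I(135, -51) + 16288) = (-48238 + (86 - 1/(-164)))/((33 + 135)/(-14 - 51) + 16288) = (-48238 + (86 - 1*(-1/164)))/(168/(-65) + 16288) = (-48238 + (86 + 1/164))/(-1/65*168 + 16288) = (-48238 + 14105/164)/(-168/65 + 16288) = -7896927/(164*1058552/65) = -7896927/164*65/1058552 = -513300255/173602528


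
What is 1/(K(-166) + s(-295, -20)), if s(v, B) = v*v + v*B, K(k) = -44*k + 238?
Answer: 1/100467 ≈ 9.9535e-6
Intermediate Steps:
K(k) = 238 - 44*k
s(v, B) = v² + B*v
1/(K(-166) + s(-295, -20)) = 1/((238 - 44*(-166)) - 295*(-20 - 295)) = 1/((238 + 7304) - 295*(-315)) = 1/(7542 + 92925) = 1/100467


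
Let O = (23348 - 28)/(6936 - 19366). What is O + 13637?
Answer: 1540769/113 ≈ 13635.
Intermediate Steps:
O = -212/113 (O = 23320/(-12430) = 23320*(-1/12430) = -212/113 ≈ -1.8761)
O + 13637 = -212/113 + 13637 = 1540769/113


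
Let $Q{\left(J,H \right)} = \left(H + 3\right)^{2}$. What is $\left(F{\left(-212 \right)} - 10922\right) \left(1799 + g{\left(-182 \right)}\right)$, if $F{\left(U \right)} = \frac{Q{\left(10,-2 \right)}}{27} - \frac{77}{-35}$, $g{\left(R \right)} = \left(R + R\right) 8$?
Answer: $\frac{546916328}{45} \approx 1.2154 \cdot 10^{7}$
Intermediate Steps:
$Q{\left(J,H \right)} = \left(3 + H\right)^{2}$
$g{\left(R \right)} = 16 R$ ($g{\left(R \right)} = 2 R 8 = 16 R$)
$F{\left(U \right)} = \frac{302}{135}$ ($F{\left(U \right)} = \frac{\left(3 - 2\right)^{2}}{27} - \frac{77}{-35} = 1^{2} \cdot \frac{1}{27} - - \frac{11}{5} = 1 \cdot \frac{1}{27} + \frac{11}{5} = \frac{1}{27} + \frac{11}{5} = \frac{302}{135}$)
$\left(F{\left(-212 \right)} - 10922\right) \left(1799 + g{\left(-182 \right)}\right) = \left(\frac{302}{135} - 10922\right) \left(1799 + 16 \left(-182\right)\right) = - \frac{1474168 \left(1799 - 2912\right)}{135} = \left(- \frac{1474168}{135}\right) \left(-1113\right) = \frac{546916328}{45}$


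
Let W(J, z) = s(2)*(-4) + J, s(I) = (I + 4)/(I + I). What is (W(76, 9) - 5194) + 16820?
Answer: 11696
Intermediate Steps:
s(I) = (4 + I)/(2*I) (s(I) = (4 + I)/((2*I)) = (4 + I)*(1/(2*I)) = (4 + I)/(2*I))
W(J, z) = -6 + J (W(J, z) = ((1/2)*(4 + 2)/2)*(-4) + J = ((1/2)*(1/2)*6)*(-4) + J = (3/2)*(-4) + J = -6 + J)
(W(76, 9) - 5194) + 16820 = ((-6 + 76) - 5194) + 16820 = (70 - 5194) + 16820 = -5124 + 16820 = 11696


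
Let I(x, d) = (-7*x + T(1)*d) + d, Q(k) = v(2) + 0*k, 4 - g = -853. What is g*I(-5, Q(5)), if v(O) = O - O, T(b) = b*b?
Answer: 29995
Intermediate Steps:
g = 857 (g = 4 - 1*(-853) = 4 + 853 = 857)
T(b) = b²
v(O) = 0
Q(k) = 0 (Q(k) = 0 + 0*k = 0 + 0 = 0)
I(x, d) = -7*x + 2*d (I(x, d) = (-7*x + 1²*d) + d = (-7*x + 1*d) + d = (-7*x + d) + d = (d - 7*x) + d = -7*x + 2*d)
g*I(-5, Q(5)) = 857*(-7*(-5) + 2*0) = 857*(35 + 0) = 857*35 = 29995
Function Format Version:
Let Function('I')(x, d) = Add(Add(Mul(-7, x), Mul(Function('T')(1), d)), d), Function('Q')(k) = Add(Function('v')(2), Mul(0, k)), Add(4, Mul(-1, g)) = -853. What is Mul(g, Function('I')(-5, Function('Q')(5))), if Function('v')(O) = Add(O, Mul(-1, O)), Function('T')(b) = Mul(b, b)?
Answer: 29995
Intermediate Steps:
g = 857 (g = Add(4, Mul(-1, -853)) = Add(4, 853) = 857)
Function('T')(b) = Pow(b, 2)
Function('v')(O) = 0
Function('Q')(k) = 0 (Function('Q')(k) = Add(0, Mul(0, k)) = Add(0, 0) = 0)
Function('I')(x, d) = Add(Mul(-7, x), Mul(2, d)) (Function('I')(x, d) = Add(Add(Mul(-7, x), Mul(Pow(1, 2), d)), d) = Add(Add(Mul(-7, x), Mul(1, d)), d) = Add(Add(Mul(-7, x), d), d) = Add(Add(d, Mul(-7, x)), d) = Add(Mul(-7, x), Mul(2, d)))
Mul(g, Function('I')(-5, Function('Q')(5))) = Mul(857, Add(Mul(-7, -5), Mul(2, 0))) = Mul(857, Add(35, 0)) = Mul(857, 35) = 29995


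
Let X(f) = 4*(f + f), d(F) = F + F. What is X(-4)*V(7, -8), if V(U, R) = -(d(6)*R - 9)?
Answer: -3360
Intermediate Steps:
d(F) = 2*F
X(f) = 8*f (X(f) = 4*(2*f) = 8*f)
V(U, R) = 9 - 12*R (V(U, R) = -((2*6)*R - 9) = -(12*R - 9) = -(-9 + 12*R) = 9 - 12*R)
X(-4)*V(7, -8) = (8*(-4))*(9 - 12*(-8)) = -32*(9 + 96) = -32*105 = -3360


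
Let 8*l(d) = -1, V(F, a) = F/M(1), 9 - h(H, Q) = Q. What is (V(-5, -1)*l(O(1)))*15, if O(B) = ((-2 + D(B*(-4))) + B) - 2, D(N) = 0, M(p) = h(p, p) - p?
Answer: 75/56 ≈ 1.3393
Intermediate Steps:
h(H, Q) = 9 - Q
M(p) = 9 - 2*p (M(p) = (9 - p) - p = 9 - 2*p)
O(B) = -4 + B (O(B) = ((-2 + 0) + B) - 2 = (-2 + B) - 2 = -4 + B)
V(F, a) = F/7 (V(F, a) = F/(9 - 2*1) = F/(9 - 2) = F/7)
l(d) = -1/8 (l(d) = (1/8)*(-1) = -1/8)
(V(-5, -1)*l(O(1)))*15 = (((1/7)*(-5))*(-1/8))*15 = -5/7*(-1/8)*15 = (5/56)*15 = 75/56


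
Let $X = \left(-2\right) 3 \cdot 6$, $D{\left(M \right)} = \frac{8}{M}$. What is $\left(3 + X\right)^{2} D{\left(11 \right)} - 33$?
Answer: $759$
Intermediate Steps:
$X = -36$ ($X = \left(-6\right) 6 = -36$)
$\left(3 + X\right)^{2} D{\left(11 \right)} - 33 = \left(3 - 36\right)^{2} \cdot \frac{8}{11} - 33 = \left(-33\right)^{2} \cdot 8 \cdot \frac{1}{11} - 33 = 1089 \cdot \frac{8}{11} - 33 = 792 - 33 = 759$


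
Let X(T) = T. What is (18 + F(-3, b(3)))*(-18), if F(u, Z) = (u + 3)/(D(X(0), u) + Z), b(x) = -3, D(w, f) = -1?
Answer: -324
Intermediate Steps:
F(u, Z) = (3 + u)/(-1 + Z) (F(u, Z) = (u + 3)/(-1 + Z) = (3 + u)/(-1 + Z))
(18 + F(-3, b(3)))*(-18) = (18 + (3 - 3)/(-1 - 3))*(-18) = (18 + 0/(-4))*(-18) = (18 - ¼*0)*(-18) = (18 + 0)*(-18) = 18*(-18) = -324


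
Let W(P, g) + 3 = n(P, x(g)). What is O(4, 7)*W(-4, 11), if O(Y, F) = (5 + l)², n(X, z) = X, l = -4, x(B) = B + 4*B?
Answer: -7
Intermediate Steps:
x(B) = 5*B
W(P, g) = -3 + P
O(Y, F) = 1 (O(Y, F) = (5 - 4)² = 1² = 1)
O(4, 7)*W(-4, 11) = 1*(-3 - 4) = 1*(-7) = -7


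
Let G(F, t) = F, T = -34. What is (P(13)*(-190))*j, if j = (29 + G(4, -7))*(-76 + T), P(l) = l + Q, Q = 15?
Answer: 19311600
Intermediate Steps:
P(l) = 15 + l (P(l) = l + 15 = 15 + l)
j = -3630 (j = (29 + 4)*(-76 - 34) = 33*(-110) = -3630)
(P(13)*(-190))*j = ((15 + 13)*(-190))*(-3630) = (28*(-190))*(-3630) = -5320*(-3630) = 19311600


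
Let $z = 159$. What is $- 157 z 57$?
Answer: $-1422891$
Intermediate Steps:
$- 157 z 57 = \left(-157\right) 159 \cdot 57 = \left(-24963\right) 57 = -1422891$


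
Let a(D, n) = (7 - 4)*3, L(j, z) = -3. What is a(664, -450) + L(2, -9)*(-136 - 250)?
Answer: 1167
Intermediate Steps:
a(D, n) = 9 (a(D, n) = 3*3 = 9)
a(664, -450) + L(2, -9)*(-136 - 250) = 9 - 3*(-136 - 250) = 9 - 3*(-386) = 9 + 1158 = 1167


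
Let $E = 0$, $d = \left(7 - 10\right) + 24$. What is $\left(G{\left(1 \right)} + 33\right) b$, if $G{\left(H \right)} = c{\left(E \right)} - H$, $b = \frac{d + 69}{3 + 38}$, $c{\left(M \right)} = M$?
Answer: $\frac{2880}{41} \approx 70.244$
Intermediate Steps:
$d = 21$ ($d = -3 + 24 = 21$)
$b = \frac{90}{41}$ ($b = \frac{21 + 69}{3 + 38} = \frac{90}{41} \approx 2.1951$)
$G{\left(H \right)} = - H$ ($G{\left(H \right)} = 0 - H = - H$)
$\left(G{\left(1 \right)} + 33\right) b = \left(\left(-1\right) 1 + 33\right) \frac{90}{41} = \left(-1 + 33\right) \frac{90}{41} = 32 \cdot \frac{90}{41} = \frac{2880}{41}$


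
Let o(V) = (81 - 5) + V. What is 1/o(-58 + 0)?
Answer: 1/18 ≈ 0.055556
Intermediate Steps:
o(V) = 76 + V
1/o(-58 + 0) = 1/(76 + (-58 + 0)) = 1/(76 - 58) = 1/18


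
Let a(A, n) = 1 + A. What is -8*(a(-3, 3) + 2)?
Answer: 0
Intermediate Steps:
-8*(a(-3, 3) + 2) = -8*((1 - 3) + 2) = -8*(-2 + 2) = -8*0 = 0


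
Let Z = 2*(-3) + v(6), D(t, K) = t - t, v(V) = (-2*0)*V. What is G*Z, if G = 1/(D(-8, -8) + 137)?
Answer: -6/137 ≈ -0.043796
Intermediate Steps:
v(V) = 0 (v(V) = 0*V = 0)
D(t, K) = 0
G = 1/137 (G = 1/(0 + 137) = 1/137 ≈ 0.0072993)
Z = -6 (Z = 2*(-3) + 0 = -6 + 0 = -6)
G*Z = (1/137)*(-6) = -6/137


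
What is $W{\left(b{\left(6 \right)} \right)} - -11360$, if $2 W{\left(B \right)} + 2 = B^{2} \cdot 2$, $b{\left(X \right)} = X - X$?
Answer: $11359$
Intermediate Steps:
$b{\left(X \right)} = 0$
$W{\left(B \right)} = -1 + B^{2}$ ($W{\left(B \right)} = -1 + \frac{B^{2} \cdot 2}{2} = -1 + \frac{2 B^{2}}{2} = -1 + B^{2}$)
$W{\left(b{\left(6 \right)} \right)} - -11360 = \left(-1 + 0^{2}\right) - -11360 = \left(-1 + 0\right) + 11360 = -1 + 11360 = 11359$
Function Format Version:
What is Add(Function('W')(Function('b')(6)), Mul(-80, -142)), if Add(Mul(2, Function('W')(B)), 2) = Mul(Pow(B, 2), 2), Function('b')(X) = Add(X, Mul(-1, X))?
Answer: 11359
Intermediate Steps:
Function('b')(X) = 0
Function('W')(B) = Add(-1, Pow(B, 2)) (Function('W')(B) = Add(-1, Mul(Rational(1, 2), Mul(Pow(B, 2), 2))) = Add(-1, Mul(Rational(1, 2), Mul(2, Pow(B, 2)))) = Add(-1, Pow(B, 2)))
Add(Function('W')(Function('b')(6)), Mul(-80, -142)) = Add(Add(-1, Pow(0, 2)), Mul(-80, -142)) = Add(Add(-1, 0), 11360) = Add(-1, 11360) = 11359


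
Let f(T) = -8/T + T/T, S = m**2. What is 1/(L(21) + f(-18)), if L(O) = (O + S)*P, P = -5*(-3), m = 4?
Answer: 9/5008 ≈ 0.0017971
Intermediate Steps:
P = 15
S = 16 (S = 4**2 = 16)
L(O) = 240 + 15*O (L(O) = (O + 16)*15 = (16 + O)*15 = 240 + 15*O)
f(T) = 1 - 8/T (f(T) = -8/T + 1 = 1 - 8/T)
1/(L(21) + f(-18)) = 1/((240 + 15*21) + (-8 - 18)/(-18)) = 1/((240 + 315) - 1/18*(-26)) = 1/(555 + 13/9) = 1/(5008/9) = 9/5008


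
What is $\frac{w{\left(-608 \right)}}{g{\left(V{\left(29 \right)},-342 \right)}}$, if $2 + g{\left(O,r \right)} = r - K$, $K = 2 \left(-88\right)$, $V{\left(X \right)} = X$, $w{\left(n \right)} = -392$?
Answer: $\frac{7}{3} \approx 2.3333$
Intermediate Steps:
$K = -176$
$g{\left(O,r \right)} = 174 + r$ ($g{\left(O,r \right)} = -2 + \left(r - -176\right) = -2 + \left(r + 176\right) = -2 + \left(176 + r\right) = 174 + r$)
$\frac{w{\left(-608 \right)}}{g{\left(V{\left(29 \right)},-342 \right)}} = - \frac{392}{174 - 342} = - \frac{392}{-168} = \left(-392\right) \left(- \frac{1}{168}\right) = \frac{7}{3}$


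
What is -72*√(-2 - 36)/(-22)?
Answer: 36*I*√38/11 ≈ 20.174*I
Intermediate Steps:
-72*√(-2 - 36)/(-22) = -72*I*√38*(-1/22) = 36*I*√38/11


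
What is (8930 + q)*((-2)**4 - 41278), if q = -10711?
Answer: 73487622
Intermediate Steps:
(8930 + q)*((-2)**4 - 41278) = (8930 - 10711)*((-2)**4 - 41278) = -1781*(16 - 41278) = -1781*(-41262) = 73487622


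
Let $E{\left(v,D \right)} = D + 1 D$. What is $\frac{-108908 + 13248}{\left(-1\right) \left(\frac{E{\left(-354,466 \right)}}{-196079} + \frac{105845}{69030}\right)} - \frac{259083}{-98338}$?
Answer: $\frac{1958960282911569009}{31301205972134} \approx 62584.0$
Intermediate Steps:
$E{\left(v,D \right)} = 2 D$ ($E{\left(v,D \right)} = D + D = 2 D$)
$\frac{-108908 + 13248}{\left(-1\right) \left(\frac{E{\left(-354,466 \right)}}{-196079} + \frac{105845}{69030}\right)} - \frac{259083}{-98338} = \frac{-108908 + 13248}{\left(-1\right) \left(\frac{2 \cdot 466}{-196079} + \frac{105845}{69030}\right)} - \frac{259083}{-98338} = - \frac{95660}{\left(-1\right) \left(932 \left(- \frac{1}{196079}\right) + 105845 \cdot \frac{1}{69030}\right)} - - \frac{259083}{98338} = - \frac{95660}{\left(-1\right) \left(- \frac{932}{196079} + \frac{21169}{13806}\right)} + \frac{259083}{98338} = - \frac{95660}{\left(-1\right) \frac{318302243}{208235898}} + \frac{259083}{98338} = - \frac{95660}{- \frac{318302243}{208235898}} + \frac{259083}{98338} = \left(-95660\right) \left(- \frac{208235898}{318302243}\right) + \frac{259083}{98338} = \frac{19919846002680}{318302243} + \frac{259083}{98338} = \frac{1958960282911569009}{31301205972134}$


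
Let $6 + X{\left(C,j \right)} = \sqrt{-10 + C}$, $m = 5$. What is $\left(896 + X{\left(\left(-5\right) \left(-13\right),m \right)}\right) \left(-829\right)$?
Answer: $-737810 - 829 \sqrt{55} \approx -7.4396 \cdot 10^{5}$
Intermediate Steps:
$X{\left(C,j \right)} = -6 + \sqrt{-10 + C}$
$\left(896 + X{\left(\left(-5\right) \left(-13\right),m \right)}\right) \left(-829\right) = \left(896 - \left(6 - \sqrt{-10 - -65}\right)\right) \left(-829\right) = \left(896 - \left(6 - \sqrt{-10 + 65}\right)\right) \left(-829\right) = \left(896 - \left(6 - \sqrt{55}\right)\right) \left(-829\right) = \left(890 + \sqrt{55}\right) \left(-829\right) = -737810 - 829 \sqrt{55}$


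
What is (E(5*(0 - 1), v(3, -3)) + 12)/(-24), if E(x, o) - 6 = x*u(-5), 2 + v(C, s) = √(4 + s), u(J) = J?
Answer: -43/24 ≈ -1.7917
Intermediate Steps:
v(C, s) = -2 + √(4 + s)
E(x, o) = 6 - 5*x (E(x, o) = 6 + x*(-5) = 6 - 5*x)
(E(5*(0 - 1), v(3, -3)) + 12)/(-24) = ((6 - 25*(0 - 1)) + 12)/(-24) = -((6 - 25*(-1)) + 12)/24 = -((6 - 5*(-5)) + 12)/24 = -((6 + 25) + 12)/24 = -(31 + 12)/24 = -1/24*43 = -43/24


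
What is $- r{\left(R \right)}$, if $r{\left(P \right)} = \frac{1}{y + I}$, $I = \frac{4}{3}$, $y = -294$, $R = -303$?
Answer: $\frac{3}{878} \approx 0.0034169$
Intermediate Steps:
$I = \frac{4}{3}$ ($I = 4 \cdot \frac{1}{3} = \frac{4}{3} \approx 1.3333$)
$r{\left(P \right)} = - \frac{3}{878}$ ($r{\left(P \right)} = \frac{1}{-294 + \frac{4}{3}} = \frac{1}{- \frac{878}{3}} = - \frac{3}{878}$)
$- r{\left(R \right)} = \left(-1\right) \left(- \frac{3}{878}\right) = \frac{3}{878}$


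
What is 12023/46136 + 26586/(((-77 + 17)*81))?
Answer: -32448331/6228360 ≈ -5.2098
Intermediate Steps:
12023/46136 + 26586/(((-77 + 17)*81)) = 12023*(1/46136) + 26586/((-60*81)) = 12023/46136 + 26586/(-4860) = 12023/46136 + 26586*(-1/4860) = 12023/46136 - 1477/270 = -32448331/6228360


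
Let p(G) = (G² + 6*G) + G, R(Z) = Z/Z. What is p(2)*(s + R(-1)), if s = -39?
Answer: -684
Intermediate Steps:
R(Z) = 1
p(G) = G² + 7*G
p(2)*(s + R(-1)) = (2*(7 + 2))*(-39 + 1) = (2*9)*(-38) = 18*(-38) = -684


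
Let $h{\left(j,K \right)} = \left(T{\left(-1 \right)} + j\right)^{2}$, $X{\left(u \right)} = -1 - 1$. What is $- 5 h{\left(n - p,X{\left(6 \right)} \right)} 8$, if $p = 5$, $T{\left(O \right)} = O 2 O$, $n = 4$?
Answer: $-40$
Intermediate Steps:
$T{\left(O \right)} = 2 O^{2}$ ($T{\left(O \right)} = 2 O O = 2 O^{2}$)
$X{\left(u \right)} = -2$ ($X{\left(u \right)} = -1 - 1 = -2$)
$h{\left(j,K \right)} = \left(2 + j\right)^{2}$ ($h{\left(j,K \right)} = \left(2 \left(-1\right)^{2} + j\right)^{2} = \left(2 \cdot 1 + j\right)^{2} = \left(2 + j\right)^{2}$)
$- 5 h{\left(n - p,X{\left(6 \right)} \right)} 8 = - 5 \left(2 + \left(4 - 5\right)\right)^{2} \cdot 8 = - 5 \left(2 - 1\right)^{2} \cdot 8 = - 5 \cdot 1^{2} \cdot 8 = \left(-5\right) 1 \cdot 8 = \left(-5\right) 8 = -40$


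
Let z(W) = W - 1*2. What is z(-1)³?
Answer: -27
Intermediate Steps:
z(W) = -2 + W (z(W) = W - 2 = -2 + W)
z(-1)³ = (-2 - 1)³ = (-3)³ = -27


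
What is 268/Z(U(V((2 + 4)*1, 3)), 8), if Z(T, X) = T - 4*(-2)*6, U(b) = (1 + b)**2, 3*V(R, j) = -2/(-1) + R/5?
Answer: 60300/11761 ≈ 5.1271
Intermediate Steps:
V(R, j) = 2/3 + R/15 (V(R, j) = (-2/(-1) + R/5)/3 = (-2*(-1) + R*(1/5))/3 = (2 + R/5)/3 = 2/3 + R/15)
Z(T, X) = 48 + T (Z(T, X) = T + 8*6 = T + 48 = 48 + T)
268/Z(U(V((2 + 4)*1, 3)), 8) = 268/(48 + (1 + (2/3 + ((2 + 4)*1)/15))**2) = 268/(48 + (1 + (2/3 + (6*1)/15))**2) = 268/(48 + (1 + (2/3 + (1/15)*6))**2) = 268/(48 + (1 + (2/3 + 2/5))**2) = 268/(48 + (1 + 16/15)**2) = 268/(48 + (31/15)**2) = 268/(48 + 961/225) = 268/(11761/225) = 268*(225/11761) = 60300/11761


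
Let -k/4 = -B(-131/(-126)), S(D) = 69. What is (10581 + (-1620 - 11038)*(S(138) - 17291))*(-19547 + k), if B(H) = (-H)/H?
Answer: -4262248151007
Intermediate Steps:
B(H) = -1
k = -4 (k = -(-4)*(-1) = -4*1 = -4)
(10581 + (-1620 - 11038)*(S(138) - 17291))*(-19547 + k) = (10581 + (-1620 - 11038)*(69 - 17291))*(-19547 - 4) = (10581 - 12658*(-17222))*(-19551) = (10581 + 217996076)*(-19551) = 218006657*(-19551) = -4262248151007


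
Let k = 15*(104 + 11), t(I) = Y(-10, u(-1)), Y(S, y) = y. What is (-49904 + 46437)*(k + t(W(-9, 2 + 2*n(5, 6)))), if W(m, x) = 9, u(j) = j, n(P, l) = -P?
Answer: -5977108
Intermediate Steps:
t(I) = -1
k = 1725 (k = 15*115 = 1725)
(-49904 + 46437)*(k + t(W(-9, 2 + 2*n(5, 6)))) = (-49904 + 46437)*(1725 - 1) = -3467*1724 = -5977108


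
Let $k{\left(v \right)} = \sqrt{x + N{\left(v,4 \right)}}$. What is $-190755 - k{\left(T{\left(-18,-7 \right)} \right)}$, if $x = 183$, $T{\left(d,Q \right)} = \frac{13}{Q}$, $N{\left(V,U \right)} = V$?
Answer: $-190755 - \frac{2 \sqrt{2219}}{7} \approx -1.9077 \cdot 10^{5}$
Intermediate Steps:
$k{\left(v \right)} = \sqrt{183 + v}$
$-190755 - k{\left(T{\left(-18,-7 \right)} \right)} = -190755 - \sqrt{183 + \frac{13}{-7}} = -190755 - \sqrt{183 + 13 \left(- \frac{1}{7}\right)} = -190755 - \sqrt{183 - \frac{13}{7}} = -190755 - \sqrt{\frac{1268}{7}} = -190755 - \frac{2 \sqrt{2219}}{7}$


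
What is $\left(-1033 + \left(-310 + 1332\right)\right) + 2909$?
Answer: $2898$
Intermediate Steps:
$\left(-1033 + \left(-310 + 1332\right)\right) + 2909 = \left(-1033 + 1022\right) + 2909 = -11 + 2909 = 2898$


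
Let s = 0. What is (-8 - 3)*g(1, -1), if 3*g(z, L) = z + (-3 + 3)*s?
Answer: -11/3 ≈ -3.6667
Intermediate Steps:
g(z, L) = z/3 (g(z, L) = (z + (-3 + 3)*0)/3 = (z + 0*0)/3 = (z + 0)/3 = z/3)
(-8 - 3)*g(1, -1) = (-8 - 3)*((⅓)*1) = -11*⅓ = -11/3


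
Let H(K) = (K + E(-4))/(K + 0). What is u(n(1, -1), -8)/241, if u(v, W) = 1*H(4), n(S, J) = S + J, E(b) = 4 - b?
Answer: 3/241 ≈ 0.012448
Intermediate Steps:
H(K) = (8 + K)/K (H(K) = (K + (4 - 1*(-4)))/(K + 0) = (K + (4 + 4))/K = (K + 8)/K = (8 + K)/K)
n(S, J) = J + S
u(v, W) = 3 (u(v, W) = 1*((8 + 4)/4) = 1*((1/4)*12) = 1*3 = 3)
u(n(1, -1), -8)/241 = 3/241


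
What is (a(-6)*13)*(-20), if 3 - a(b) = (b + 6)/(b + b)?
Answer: -780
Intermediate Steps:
a(b) = 3 - (6 + b)/(2*b) (a(b) = 3 - (b + 6)/(b + b) = 3 - (6 + b)/(2*b))
(a(-6)*13)*(-20) = ((5/2 - 3/(-6))*13)*(-20) = ((5/2 - 3*(-⅙))*13)*(-20) = ((5/2 + ½)*13)*(-20) = (3*13)*(-20) = 39*(-20) = -780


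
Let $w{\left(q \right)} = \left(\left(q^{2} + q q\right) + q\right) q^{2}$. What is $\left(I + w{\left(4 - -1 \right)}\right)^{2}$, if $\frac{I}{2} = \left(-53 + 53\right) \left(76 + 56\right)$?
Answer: $1890625$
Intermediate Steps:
$I = 0$ ($I = 2 \left(-53 + 53\right) \left(76 + 56\right) = 2 \cdot 0 \cdot 132 = 2 \cdot 0 = 0$)
$w{\left(q \right)} = q^{2} \left(q + 2 q^{2}\right)$ ($w{\left(q \right)} = \left(\left(q^{2} + q^{2}\right) + q\right) q^{2} = \left(2 q^{2} + q\right) q^{2} = \left(q + 2 q^{2}\right) q^{2} = q^{2} \left(q + 2 q^{2}\right)$)
$\left(I + w{\left(4 - -1 \right)}\right)^{2} = \left(0 + \left(4 - -1\right)^{3} \left(1 + 2 \left(4 - -1\right)\right)\right)^{2} = \left(0 + \left(4 + 1\right)^{3} \left(1 + 2 \left(4 + 1\right)\right)\right)^{2} = \left(0 + 5^{3} \left(1 + 2 \cdot 5\right)\right)^{2} = \left(0 + 125 \left(1 + 10\right)\right)^{2} = \left(0 + 125 \cdot 11\right)^{2} = \left(0 + 1375\right)^{2} = 1375^{2} = 1890625$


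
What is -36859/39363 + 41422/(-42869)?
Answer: -3210602657/1687452447 ≈ -1.9026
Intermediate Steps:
-36859/39363 + 41422/(-42869) = -36859*1/39363 + 41422*(-1/42869) = -36859/39363 - 41422/42869 = -3210602657/1687452447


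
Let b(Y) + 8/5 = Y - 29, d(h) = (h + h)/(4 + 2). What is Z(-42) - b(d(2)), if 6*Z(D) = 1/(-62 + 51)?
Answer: 3291/110 ≈ 29.918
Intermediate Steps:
Z(D) = -1/66 (Z(D) = 1/(6*(-62 + 51)) = (⅙)/(-11) = (⅙)*(-1/11) = -1/66)
d(h) = h/3 (d(h) = (2*h)/6 = (2*h)*(⅙) = h/3)
b(Y) = -153/5 + Y (b(Y) = -8/5 + (Y - 29) = -8/5 + (-29 + Y) = -153/5 + Y)
Z(-42) - b(d(2)) = -1/66 - (-153/5 + (⅓)*2) = -1/66 - (-153/5 + ⅔) = -1/66 - 1*(-449/15) = -1/66 + 449/15 = 3291/110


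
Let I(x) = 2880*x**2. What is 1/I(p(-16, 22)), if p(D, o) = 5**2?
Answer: 1/1800000 ≈ 5.5556e-7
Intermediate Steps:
p(D, o) = 25
1/I(p(-16, 22)) = 1/(2880*25**2) = 1/(2880*625) = 1/1800000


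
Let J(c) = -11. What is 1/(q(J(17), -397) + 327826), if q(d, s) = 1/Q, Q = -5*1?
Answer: 5/1639129 ≈ 3.0504e-6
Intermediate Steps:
Q = -5
q(d, s) = -⅕ (q(d, s) = 1/(-5) = -⅕)
1/(q(J(17), -397) + 327826) = 1/(-⅕ + 327826) = 1/(1639129/5) = 5/1639129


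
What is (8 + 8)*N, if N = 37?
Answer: 592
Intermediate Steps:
(8 + 8)*N = (8 + 8)*37 = 16*37 = 592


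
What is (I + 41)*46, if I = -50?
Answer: -414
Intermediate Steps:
(I + 41)*46 = (-50 + 41)*46 = -9*46 = -414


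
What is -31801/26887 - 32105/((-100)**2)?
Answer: -33749061/7682000 ≈ -4.3933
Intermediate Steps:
-31801/26887 - 32105/((-100)**2) = -31801*1/26887 - 32105/10000 = -4543/3841 - 32105*1/10000 = -4543/3841 - 6421/2000 = -33749061/7682000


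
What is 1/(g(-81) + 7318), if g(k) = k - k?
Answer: 1/7318 ≈ 0.00013665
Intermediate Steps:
g(k) = 0
1/(g(-81) + 7318) = 1/(0 + 7318) = 1/7318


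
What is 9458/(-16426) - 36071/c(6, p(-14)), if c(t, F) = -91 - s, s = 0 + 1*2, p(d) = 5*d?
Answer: 295811326/763809 ≈ 387.28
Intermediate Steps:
s = 2 (s = 0 + 2 = 2)
c(t, F) = -93 (c(t, F) = -91 - 1*2 = -91 - 2 = -93)
9458/(-16426) - 36071/c(6, p(-14)) = 9458/(-16426) - 36071/(-93) = 9458*(-1/16426) - 36071*(-1/93) = -4729/8213 + 36071/93 = 295811326/763809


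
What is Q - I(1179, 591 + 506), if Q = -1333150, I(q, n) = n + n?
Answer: -1335344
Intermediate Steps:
I(q, n) = 2*n
Q - I(1179, 591 + 506) = -1333150 - 2*(591 + 506) = -1333150 - 2*1097 = -1333150 - 1*2194 = -1333150 - 2194 = -1335344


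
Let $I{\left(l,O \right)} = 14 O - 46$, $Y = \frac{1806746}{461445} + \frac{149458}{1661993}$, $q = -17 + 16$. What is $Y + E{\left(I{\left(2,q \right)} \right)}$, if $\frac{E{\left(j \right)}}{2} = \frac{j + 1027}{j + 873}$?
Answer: $\frac{442285082817626}{69278291842945} \approx 6.3842$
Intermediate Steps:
$q = -1$
$Y = \frac{3071765851588}{766918359885}$ ($Y = 1806746 \cdot \frac{1}{461445} + 149458 \cdot \frac{1}{1661993} = \frac{1806746}{461445} + \frac{149458}{1661993} = \frac{3071765851588}{766918359885} \approx 4.0053$)
$I{\left(l,O \right)} = -46 + 14 O$
$E{\left(j \right)} = \frac{2 \left(1027 + j\right)}{873 + j}$ ($E{\left(j \right)} = 2 \frac{j + 1027}{j + 873} = 2 \frac{1027 + j}{873 + j} = \frac{2 \left(1027 + j\right)}{873 + j}$)
$Y + E{\left(I{\left(2,q \right)} \right)} = \frac{3071765851588}{766918359885} + \frac{2 \left(1027 + \left(-46 + 14 \left(-1\right)\right)\right)}{873 + \left(-46 + 14 \left(-1\right)\right)} = \frac{3071765851588}{766918359885} + \frac{2 \left(1027 - 60\right)}{873 - 60} = \frac{3071765851588}{766918359885} + 2 \cdot \frac{1}{813} \cdot 967 = \frac{3071765851588}{766918359885} + \frac{1934}{813} = \frac{442285082817626}{69278291842945}$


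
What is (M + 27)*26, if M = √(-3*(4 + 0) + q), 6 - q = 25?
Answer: 702 + 26*I*√31 ≈ 702.0 + 144.76*I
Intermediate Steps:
q = -19 (q = 6 - 1*25 = 6 - 25 = -19)
M = I*√31 (M = √(-3*(4 + 0) - 19) = √(-3*4 - 19) = √(-12 - 19) = √(-31) = I*√31 ≈ 5.5678*I)
(M + 27)*26 = (I*√31 + 27)*26 = (27 + I*√31)*26 = 702 + 26*I*√31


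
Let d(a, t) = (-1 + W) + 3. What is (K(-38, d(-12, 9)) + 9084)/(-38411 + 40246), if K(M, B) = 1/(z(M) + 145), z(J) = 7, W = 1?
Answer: 1380769/278920 ≈ 4.9504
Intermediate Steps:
d(a, t) = 3 (d(a, t) = (-1 + 1) + 3 = 0 + 3 = 3)
K(M, B) = 1/152 (K(M, B) = 1/(7 + 145) = 1/152)
(K(-38, d(-12, 9)) + 9084)/(-38411 + 40246) = (1/152 + 9084)/(-38411 + 40246) = (1380769/152)/1835 = (1380769/152)*(1/1835) = 1380769/278920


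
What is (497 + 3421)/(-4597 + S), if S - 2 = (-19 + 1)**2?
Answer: -3918/4271 ≈ -0.91735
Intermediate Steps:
S = 326 (S = 2 + (-19 + 1)**2 = 2 + (-18)**2 = 2 + 324 = 326)
(497 + 3421)/(-4597 + S) = (497 + 3421)/(-4597 + 326) = 3918/(-4271) = 3918*(-1/4271) = -3918/4271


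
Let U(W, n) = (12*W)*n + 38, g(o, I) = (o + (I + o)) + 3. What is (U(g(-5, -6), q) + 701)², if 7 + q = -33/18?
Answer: 4481689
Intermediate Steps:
q = -53/6 (q = -7 - 33/18 = -7 - 33*1/18 = -7 - 11/6 = -53/6 ≈ -8.8333)
g(o, I) = 3 + I + 2*o (g(o, I) = (I + 2*o) + 3 = 3 + I + 2*o)
U(W, n) = 38 + 12*W*n (U(W, n) = 12*W*n + 38 = 38 + 12*W*n)
(U(g(-5, -6), q) + 701)² = ((38 + 12*(3 - 6 + 2*(-5))*(-53/6)) + 701)² = ((38 + 12*(3 - 6 - 10)*(-53/6)) + 701)² = ((38 + 12*(-13)*(-53/6)) + 701)² = ((38 + 1378) + 701)² = (1416 + 701)² = 2117² = 4481689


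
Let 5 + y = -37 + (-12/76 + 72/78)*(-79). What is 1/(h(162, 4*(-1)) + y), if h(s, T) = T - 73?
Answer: -247/44324 ≈ -0.0055726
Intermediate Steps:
h(s, T) = -73 + T
y = -25305/247 (y = -5 + (-37 + (-12/76 + 72/78)*(-79)) = -5 + (-37 + (-12*1/76 + 72*(1/78))*(-79)) = -5 + (-37 + (-3/19 + 12/13)*(-79)) = -5 + (-37 + (189/247)*(-79)) = -5 + (-37 - 14931/247) = -5 - 24070/247 = -25305/247 ≈ -102.45)
1/(h(162, 4*(-1)) + y) = 1/((-73 + 4*(-1)) - 25305/247) = 1/((-73 - 4) - 25305/247) = 1/(-77 - 25305/247) = 1/(-44324/247) = -247/44324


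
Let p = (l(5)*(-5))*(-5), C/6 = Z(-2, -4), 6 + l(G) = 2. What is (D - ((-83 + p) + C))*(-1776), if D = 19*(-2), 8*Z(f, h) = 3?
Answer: -253524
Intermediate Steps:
l(G) = -4 (l(G) = -6 + 2 = -4)
Z(f, h) = 3/8 (Z(f, h) = (⅛)*3 = 3/8)
C = 9/4 (C = 6*(3/8) = 9/4 ≈ 2.2500)
p = -100 (p = -4*(-5)*(-5) = 20*(-5) = -100)
D = -38
(D - ((-83 + p) + C))*(-1776) = (-38 - ((-83 - 100) + 9/4))*(-1776) = (-38 - (-183 + 9/4))*(-1776) = (-38 - 1*(-723/4))*(-1776) = (-38 + 723/4)*(-1776) = (571/4)*(-1776) = -253524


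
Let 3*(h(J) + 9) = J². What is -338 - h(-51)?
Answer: -1196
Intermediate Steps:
h(J) = -9 + J²/3
-338 - h(-51) = -338 - (-9 + (⅓)*(-51)²) = -338 - (-9 + (⅓)*2601) = -338 - (-9 + 867) = -338 - 1*858 = -338 - 858 = -1196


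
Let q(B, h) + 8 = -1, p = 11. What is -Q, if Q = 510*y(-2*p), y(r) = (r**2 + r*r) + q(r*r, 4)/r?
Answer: -5432775/11 ≈ -4.9389e+5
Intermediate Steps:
q(B, h) = -9 (q(B, h) = -8 - 1 = -9)
y(r) = -9/r + 2*r**2 (y(r) = (r**2 + r*r) - 9/r = (r**2 + r**2) - 9/r = 2*r**2 - 9/r = -9/r + 2*r**2)
Q = 5432775/11 (Q = 510*((-9 + 2*(-2*11)**3)/((-2*11))) = 510*((-9 + 2*(-22)**3)/(-22)) = 510*(-(-9 + 2*(-10648))/22) = 510*(-(-9 - 21296)/22) = 510*(-1/22*(-21305)) = 510*(21305/22) = 5432775/11 ≈ 4.9389e+5)
-Q = -1*5432775/11 = -5432775/11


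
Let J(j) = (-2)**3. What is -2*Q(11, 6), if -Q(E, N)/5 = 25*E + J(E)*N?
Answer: 2270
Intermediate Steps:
J(j) = -8
Q(E, N) = -125*E + 40*N (Q(E, N) = -5*(25*E - 8*N) = -5*(-8*N + 25*E) = -125*E + 40*N)
-2*Q(11, 6) = -2*(-125*11 + 40*6) = -2*(-1375 + 240) = -2*(-1135) = 2270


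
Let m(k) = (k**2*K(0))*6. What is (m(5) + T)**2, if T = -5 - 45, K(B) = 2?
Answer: 62500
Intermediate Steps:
m(k) = 12*k**2 (m(k) = (k**2*2)*6 = (2*k**2)*6 = 12*k**2)
T = -50
(m(5) + T)**2 = (12*5**2 - 50)**2 = (12*25 - 50)**2 = (300 - 50)**2 = 250**2 = 62500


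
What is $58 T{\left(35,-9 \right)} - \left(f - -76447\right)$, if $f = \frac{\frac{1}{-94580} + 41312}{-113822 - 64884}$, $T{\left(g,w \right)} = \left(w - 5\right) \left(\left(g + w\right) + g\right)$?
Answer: $- \frac{2129294848907961}{16902013480} \approx -1.2598 \cdot 10^{5}$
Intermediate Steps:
$T{\left(g,w \right)} = \left(-5 + w\right) \left(w + 2 g\right)$ ($T{\left(g,w \right)} = \left(w - 5\right) \left(w + 2 g\right) = \left(-5 + w\right) \left(w + 2 g\right)$)
$f = - \frac{3907288959}{16902013480}$ ($f = \frac{- \frac{1}{94580} + 41312}{-178706} = \frac{3907288959}{94580} \left(- \frac{1}{178706}\right) = - \frac{3907288959}{16902013480} \approx -0.23117$)
$58 T{\left(35,-9 \right)} - \left(f - -76447\right) = 58 \left(\left(-9\right)^{2} - 350 - -45 + 2 \cdot 35 \left(-9\right)\right) - \left(- \frac{3907288959}{16902013480} - -76447\right) = 58 \left(81 - 350 + 45 - 630\right) - \left(- \frac{3907288959}{16902013480} + 76447\right) = 58 \left(-854\right) - \frac{1292104317216601}{16902013480} = -49532 - \frac{1292104317216601}{16902013480} = - \frac{2129294848907961}{16902013480}$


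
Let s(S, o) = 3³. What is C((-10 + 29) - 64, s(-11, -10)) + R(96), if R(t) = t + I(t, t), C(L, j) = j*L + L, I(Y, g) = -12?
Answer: -1176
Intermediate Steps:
s(S, o) = 27
C(L, j) = L + L*j (C(L, j) = L*j + L = L + L*j)
R(t) = -12 + t (R(t) = t - 12 = -12 + t)
C((-10 + 29) - 64, s(-11, -10)) + R(96) = ((-10 + 29) - 64)*(1 + 27) + (-12 + 96) = (19 - 64)*28 + 84 = -45*28 + 84 = -1260 + 84 = -1176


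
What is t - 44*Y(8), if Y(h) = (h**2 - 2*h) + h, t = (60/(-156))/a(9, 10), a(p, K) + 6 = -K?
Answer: -512507/208 ≈ -2464.0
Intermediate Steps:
a(p, K) = -6 - K
t = 5/208 (t = (60/(-156))/(-6 - 1*10) = (60*(-1/156))/(-6 - 10) = -5/13/(-16) = -5/13*(-1/16) = 5/208 ≈ 0.024038)
Y(h) = h**2 - h
t - 44*Y(8) = 5/208 - 352*(-1 + 8) = 5/208 - 352*7 = 5/208 - 44*56 = 5/208 - 2464 = -512507/208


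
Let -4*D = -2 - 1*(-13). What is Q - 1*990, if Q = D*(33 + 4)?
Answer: -4367/4 ≈ -1091.8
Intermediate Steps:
D = -11/4 (D = -(-2 - 1*(-13))/4 = -(-2 + 13)/4 = -1/4*11 = -11/4 ≈ -2.7500)
Q = -407/4 (Q = -11*(33 + 4)/4 = -11/4*37 = -407/4 ≈ -101.75)
Q - 1*990 = -407/4 - 1*990 = -407/4 - 990 = -4367/4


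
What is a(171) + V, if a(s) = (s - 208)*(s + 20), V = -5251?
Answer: -12318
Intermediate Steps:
a(s) = (-208 + s)*(20 + s)
a(171) + V = (-4160 + 171² - 188*171) - 5251 = (-4160 + 29241 - 32148) - 5251 = -7067 - 5251 = -12318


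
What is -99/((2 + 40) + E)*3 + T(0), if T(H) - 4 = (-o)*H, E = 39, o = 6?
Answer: ⅓ ≈ 0.33333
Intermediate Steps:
T(H) = 4 - 6*H (T(H) = 4 + (-1*6)*H = 4 - 6*H)
-99/((2 + 40) + E)*3 + T(0) = -99/((2 + 40) + 39)*3 + (4 - 6*0) = -99/(42 + 39)*3 + (4 + 0) = -99/81*3 + 4 = -99*1/81*3 + 4 = -11/9*3 + 4 = -11/3 + 4 = ⅓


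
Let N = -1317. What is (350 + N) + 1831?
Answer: 864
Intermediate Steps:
(350 + N) + 1831 = (350 - 1317) + 1831 = -967 + 1831 = 864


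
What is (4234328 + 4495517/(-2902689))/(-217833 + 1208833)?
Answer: 491637312499/115062591960 ≈ 4.2728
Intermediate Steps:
(4234328 + 4495517/(-2902689))/(-217833 + 1208833) = (4234328 + 4495517*(-1/2902689))/991000 = (4234328 - 4495517/2902689)*(1/991000) = (12290932812475/2902689)*(1/991000) = 491637312499/115062591960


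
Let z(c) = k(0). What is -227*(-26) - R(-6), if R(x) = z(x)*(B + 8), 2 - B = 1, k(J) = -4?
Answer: 5938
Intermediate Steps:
B = 1 (B = 2 - 1*1 = 2 - 1 = 1)
z(c) = -4
R(x) = -36 (R(x) = -4*(1 + 8) = -4*9 = -36)
-227*(-26) - R(-6) = -227*(-26) - 1*(-36) = 5902 + 36 = 5938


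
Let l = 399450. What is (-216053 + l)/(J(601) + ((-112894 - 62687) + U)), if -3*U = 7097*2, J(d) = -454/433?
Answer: -238232703/234227083 ≈ -1.0171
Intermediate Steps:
J(d) = -454/433 (J(d) = -454*1/433 = -454/433)
U = -14194/3 (U = -7097*2/3 = -⅓*14194 = -14194/3 ≈ -4731.3)
(-216053 + l)/(J(601) + ((-112894 - 62687) + U)) = (-216053 + 399450)/(-454/433 + ((-112894 - 62687) - 14194/3)) = 183397/(-454/433 + (-175581 - 14194/3)) = 183397/(-454/433 - 540937/3) = 183397/(-234227083/1299) = 183397*(-1299/234227083) = -238232703/234227083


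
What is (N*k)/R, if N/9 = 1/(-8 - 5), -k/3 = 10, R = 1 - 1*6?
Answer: -54/13 ≈ -4.1538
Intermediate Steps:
R = -5 (R = 1 - 6 = -5)
k = -30 (k = -3*10 = -30)
N = -9/13 (N = 9/(-8 - 5) = 9/(-13) = 9*(-1/13) = -9/13 ≈ -0.69231)
(N*k)/R = -9/13*(-30)/(-5) = (270/13)*(-1/5) = -54/13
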